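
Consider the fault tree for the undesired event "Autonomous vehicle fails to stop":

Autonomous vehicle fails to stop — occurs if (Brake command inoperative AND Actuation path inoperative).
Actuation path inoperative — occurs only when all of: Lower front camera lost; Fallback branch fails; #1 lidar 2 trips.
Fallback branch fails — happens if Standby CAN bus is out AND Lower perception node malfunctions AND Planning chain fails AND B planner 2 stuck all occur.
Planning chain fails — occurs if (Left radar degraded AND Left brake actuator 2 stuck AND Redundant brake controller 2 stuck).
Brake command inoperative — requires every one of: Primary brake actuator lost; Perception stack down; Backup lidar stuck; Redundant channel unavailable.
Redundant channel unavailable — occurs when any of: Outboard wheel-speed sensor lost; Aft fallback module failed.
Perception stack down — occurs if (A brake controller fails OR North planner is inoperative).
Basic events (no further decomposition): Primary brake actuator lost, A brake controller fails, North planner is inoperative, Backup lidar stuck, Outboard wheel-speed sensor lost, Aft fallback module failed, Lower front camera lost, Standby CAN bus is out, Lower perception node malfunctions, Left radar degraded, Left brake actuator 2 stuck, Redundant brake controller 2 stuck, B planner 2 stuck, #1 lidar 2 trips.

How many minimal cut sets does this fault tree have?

Perception stack down [OR]: union of children's cut sets → 2 cut set(s).
Redundant channel unavailable [OR]: union of children's cut sets → 2 cut set(s).
Brake command inoperative [AND]: one cut set from each child combined → 1 × 2 × 1 × 2 = 4 cut set(s).
Planning chain fails [AND]: one cut set from each child combined → 1 × 1 × 1 = 1 cut set(s).
Fallback branch fails [AND]: one cut set from each child combined → 1 × 1 × 1 × 1 = 1 cut set(s).
Actuation path inoperative [AND]: one cut set from each child combined → 1 × 1 × 1 = 1 cut set(s).
Autonomous vehicle fails to stop [AND]: one cut set from each child combined → 4 × 1 = 4 cut set(s).
Minimal cut sets: {#1 lidar 2 trips, A brake controller fails, B planner 2 stuck, Backup lidar stuck, Left brake actuator 2 stuck, Left radar degraded, Lower front camera lost, Lower perception node malfunctions, Outboard wheel-speed sensor lost, Primary brake actuator lost, Redundant brake controller 2 stuck, Standby CAN bus is out}; {#1 lidar 2 trips, A brake controller fails, Aft fallback module failed, B planner 2 stuck, Backup lidar stuck, Left brake actuator 2 stuck, Left radar degraded, Lower front camera lost, Lower perception node malfunctions, Primary brake actuator lost, Redundant brake controller 2 stuck, Standby CAN bus is out}; {#1 lidar 2 trips, B planner 2 stuck, Backup lidar stuck, Left brake actuator 2 stuck, Left radar degraded, Lower front camera lost, Lower perception node malfunctions, North planner is inoperative, Outboard wheel-speed sensor lost, Primary brake actuator lost, Redundant brake controller 2 stuck, Standby CAN bus is out}; {#1 lidar 2 trips, Aft fallback module failed, B planner 2 stuck, Backup lidar stuck, Left brake actuator 2 stuck, Left radar degraded, Lower front camera lost, Lower perception node malfunctions, North planner is inoperative, Primary brake actuator lost, Redundant brake controller 2 stuck, Standby CAN bus is out}.

4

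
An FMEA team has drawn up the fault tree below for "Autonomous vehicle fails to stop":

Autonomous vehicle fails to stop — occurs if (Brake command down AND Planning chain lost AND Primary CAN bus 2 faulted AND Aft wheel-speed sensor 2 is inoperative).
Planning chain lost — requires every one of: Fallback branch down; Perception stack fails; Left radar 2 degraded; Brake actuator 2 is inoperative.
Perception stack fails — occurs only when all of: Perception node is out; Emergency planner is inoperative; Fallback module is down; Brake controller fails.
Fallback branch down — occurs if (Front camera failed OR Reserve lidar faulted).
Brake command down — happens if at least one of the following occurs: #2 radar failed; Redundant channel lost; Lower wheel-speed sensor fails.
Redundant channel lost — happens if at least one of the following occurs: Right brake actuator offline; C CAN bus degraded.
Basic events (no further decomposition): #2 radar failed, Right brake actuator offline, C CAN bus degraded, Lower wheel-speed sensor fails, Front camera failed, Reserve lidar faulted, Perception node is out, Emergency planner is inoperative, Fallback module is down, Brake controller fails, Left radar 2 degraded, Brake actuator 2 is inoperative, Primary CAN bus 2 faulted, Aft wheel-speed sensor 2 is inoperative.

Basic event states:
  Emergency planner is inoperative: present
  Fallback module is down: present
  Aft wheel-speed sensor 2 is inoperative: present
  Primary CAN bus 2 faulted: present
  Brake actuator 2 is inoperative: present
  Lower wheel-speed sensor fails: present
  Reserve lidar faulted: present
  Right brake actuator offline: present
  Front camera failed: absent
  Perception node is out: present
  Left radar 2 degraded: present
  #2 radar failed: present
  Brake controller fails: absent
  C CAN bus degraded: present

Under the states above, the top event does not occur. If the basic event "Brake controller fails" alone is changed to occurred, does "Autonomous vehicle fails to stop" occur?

Counterfactual: set "Brake controller fails" to occurred.
Redundant channel lost [OR]: Right brake actuator offline=occurs, C CAN bus degraded=occurs → at least one input occurs → occurs.
Brake command down [OR]: #2 radar failed=occurs, Redundant channel lost=occurs, Lower wheel-speed sensor fails=occurs → at least one input occurs → occurs.
Fallback branch down [OR]: Front camera failed=not, Reserve lidar faulted=occurs → at least one input occurs → occurs.
Perception stack fails [AND]: Perception node is out=occurs, Emergency planner is inoperative=occurs, Fallback module is down=occurs, Brake controller fails=occurs → all inputs occur → occurs.
Planning chain lost [AND]: Fallback branch down=occurs, Perception stack fails=occurs, Left radar 2 degraded=occurs, Brake actuator 2 is inoperative=occurs → all inputs occur → occurs.
Autonomous vehicle fails to stop [AND]: Brake command down=occurs, Planning chain lost=occurs, Primary CAN bus 2 faulted=occurs, Aft wheel-speed sensor 2 is inoperative=occurs → all inputs occur → occurs.

Yes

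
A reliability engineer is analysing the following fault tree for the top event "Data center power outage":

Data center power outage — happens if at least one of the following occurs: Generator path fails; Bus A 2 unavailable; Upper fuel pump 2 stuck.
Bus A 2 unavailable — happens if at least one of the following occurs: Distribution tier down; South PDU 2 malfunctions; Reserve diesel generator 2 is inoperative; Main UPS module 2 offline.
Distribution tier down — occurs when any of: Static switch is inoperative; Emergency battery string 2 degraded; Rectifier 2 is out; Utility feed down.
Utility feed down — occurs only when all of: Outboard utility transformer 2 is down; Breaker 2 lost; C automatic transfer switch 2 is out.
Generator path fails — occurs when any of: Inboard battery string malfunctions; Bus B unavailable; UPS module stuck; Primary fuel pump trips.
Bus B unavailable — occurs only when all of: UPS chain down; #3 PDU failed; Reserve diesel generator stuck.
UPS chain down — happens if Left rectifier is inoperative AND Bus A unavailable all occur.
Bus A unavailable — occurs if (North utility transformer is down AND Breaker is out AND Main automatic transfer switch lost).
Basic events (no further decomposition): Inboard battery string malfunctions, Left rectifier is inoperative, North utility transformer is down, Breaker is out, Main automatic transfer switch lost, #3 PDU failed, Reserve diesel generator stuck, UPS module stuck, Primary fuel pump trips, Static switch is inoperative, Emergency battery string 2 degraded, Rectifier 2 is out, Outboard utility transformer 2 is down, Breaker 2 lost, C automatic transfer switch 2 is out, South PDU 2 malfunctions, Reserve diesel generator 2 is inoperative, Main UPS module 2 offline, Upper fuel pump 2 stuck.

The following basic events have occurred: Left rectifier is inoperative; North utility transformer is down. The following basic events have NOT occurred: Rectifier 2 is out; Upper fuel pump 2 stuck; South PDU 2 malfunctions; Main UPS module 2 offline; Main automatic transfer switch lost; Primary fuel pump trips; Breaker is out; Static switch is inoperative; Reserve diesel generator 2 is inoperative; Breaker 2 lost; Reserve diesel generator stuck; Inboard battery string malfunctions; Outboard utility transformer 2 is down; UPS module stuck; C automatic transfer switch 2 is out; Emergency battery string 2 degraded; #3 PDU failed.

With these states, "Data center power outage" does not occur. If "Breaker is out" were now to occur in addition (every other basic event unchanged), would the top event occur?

Counterfactual: set "Breaker is out" to occurred.
Bus A unavailable [AND]: North utility transformer is down=occurs, Breaker is out=occurs, Main automatic transfer switch lost=not → not all inputs occur → does not occur.
UPS chain down [AND]: Left rectifier is inoperative=occurs, Bus A unavailable=not → not all inputs occur → does not occur.
Bus B unavailable [AND]: UPS chain down=not, #3 PDU failed=not, Reserve diesel generator stuck=not → not all inputs occur → does not occur.
Generator path fails [OR]: Inboard battery string malfunctions=not, Bus B unavailable=not, UPS module stuck=not, Primary fuel pump trips=not → no input occurs → does not occur.
Utility feed down [AND]: Outboard utility transformer 2 is down=not, Breaker 2 lost=not, C automatic transfer switch 2 is out=not → not all inputs occur → does not occur.
Distribution tier down [OR]: Static switch is inoperative=not, Emergency battery string 2 degraded=not, Rectifier 2 is out=not, Utility feed down=not → no input occurs → does not occur.
Bus A 2 unavailable [OR]: Distribution tier down=not, South PDU 2 malfunctions=not, Reserve diesel generator 2 is inoperative=not, Main UPS module 2 offline=not → no input occurs → does not occur.
Data center power outage [OR]: Generator path fails=not, Bus A 2 unavailable=not, Upper fuel pump 2 stuck=not → no input occurs → does not occur.

No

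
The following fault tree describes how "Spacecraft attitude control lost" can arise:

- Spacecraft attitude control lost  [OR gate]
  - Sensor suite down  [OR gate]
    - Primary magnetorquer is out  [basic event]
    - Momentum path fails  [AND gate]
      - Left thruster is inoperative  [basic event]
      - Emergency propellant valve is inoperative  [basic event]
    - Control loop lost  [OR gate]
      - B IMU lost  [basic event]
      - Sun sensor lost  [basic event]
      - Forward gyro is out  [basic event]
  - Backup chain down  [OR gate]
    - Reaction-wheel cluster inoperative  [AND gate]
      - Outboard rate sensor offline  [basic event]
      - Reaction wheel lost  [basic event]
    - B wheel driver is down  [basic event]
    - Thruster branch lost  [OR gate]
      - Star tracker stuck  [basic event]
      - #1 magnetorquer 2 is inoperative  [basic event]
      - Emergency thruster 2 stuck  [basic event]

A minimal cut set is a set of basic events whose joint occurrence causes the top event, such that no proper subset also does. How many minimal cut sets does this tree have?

Momentum path fails [AND]: one cut set from each child combined → 1 × 1 = 1 cut set(s).
Control loop lost [OR]: union of children's cut sets → 3 cut set(s).
Sensor suite down [OR]: union of children's cut sets → 5 cut set(s).
Reaction-wheel cluster inoperative [AND]: one cut set from each child combined → 1 × 1 = 1 cut set(s).
Thruster branch lost [OR]: union of children's cut sets → 3 cut set(s).
Backup chain down [OR]: union of children's cut sets → 5 cut set(s).
Spacecraft attitude control lost [OR]: union of children's cut sets → 10 cut set(s).
Minimal cut sets: {Primary magnetorquer is out}; {Emergency propellant valve is inoperative, Left thruster is inoperative}; {B IMU lost}; {Sun sensor lost}; {Forward gyro is out}; {Outboard rate sensor offline, Reaction wheel lost}; {B wheel driver is down}; {Star tracker stuck}; {#1 magnetorquer 2 is inoperative}; {Emergency thruster 2 stuck}.

10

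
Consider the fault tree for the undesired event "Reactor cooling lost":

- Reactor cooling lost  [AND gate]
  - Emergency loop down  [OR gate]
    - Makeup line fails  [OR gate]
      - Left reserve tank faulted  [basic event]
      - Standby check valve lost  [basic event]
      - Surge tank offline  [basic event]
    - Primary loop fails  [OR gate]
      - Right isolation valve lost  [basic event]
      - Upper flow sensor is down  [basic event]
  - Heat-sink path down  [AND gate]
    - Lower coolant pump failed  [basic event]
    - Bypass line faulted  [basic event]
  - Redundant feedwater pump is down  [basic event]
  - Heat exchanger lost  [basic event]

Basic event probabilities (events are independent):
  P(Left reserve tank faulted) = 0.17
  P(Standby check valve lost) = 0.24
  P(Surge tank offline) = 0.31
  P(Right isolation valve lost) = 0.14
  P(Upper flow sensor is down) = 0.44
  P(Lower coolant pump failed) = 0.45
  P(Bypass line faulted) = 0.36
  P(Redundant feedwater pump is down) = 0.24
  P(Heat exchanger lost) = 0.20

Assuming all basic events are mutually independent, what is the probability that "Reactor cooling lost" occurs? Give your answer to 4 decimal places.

0.0061

P(Makeup line fails) [OR] = 1 − (1−0.17) × (1−0.24) × (1−0.31) = 0.564748
P(Primary loop fails) [OR] = 1 − (1−0.14) × (1−0.44) = 0.518400
P(Emergency loop down) [OR] = 1 − (1−0.564748) × (1−0.518400) = 0.790383
P(Heat-sink path down) [AND] = 0.45 × 0.36 = 0.162000
P(Reactor cooling lost) [AND] = 0.790383 × 0.162000 × 0.24 × 0.20 = 0.006146
Rounded to 4 decimal places: P(Reactor cooling lost) ≈ 0.0061.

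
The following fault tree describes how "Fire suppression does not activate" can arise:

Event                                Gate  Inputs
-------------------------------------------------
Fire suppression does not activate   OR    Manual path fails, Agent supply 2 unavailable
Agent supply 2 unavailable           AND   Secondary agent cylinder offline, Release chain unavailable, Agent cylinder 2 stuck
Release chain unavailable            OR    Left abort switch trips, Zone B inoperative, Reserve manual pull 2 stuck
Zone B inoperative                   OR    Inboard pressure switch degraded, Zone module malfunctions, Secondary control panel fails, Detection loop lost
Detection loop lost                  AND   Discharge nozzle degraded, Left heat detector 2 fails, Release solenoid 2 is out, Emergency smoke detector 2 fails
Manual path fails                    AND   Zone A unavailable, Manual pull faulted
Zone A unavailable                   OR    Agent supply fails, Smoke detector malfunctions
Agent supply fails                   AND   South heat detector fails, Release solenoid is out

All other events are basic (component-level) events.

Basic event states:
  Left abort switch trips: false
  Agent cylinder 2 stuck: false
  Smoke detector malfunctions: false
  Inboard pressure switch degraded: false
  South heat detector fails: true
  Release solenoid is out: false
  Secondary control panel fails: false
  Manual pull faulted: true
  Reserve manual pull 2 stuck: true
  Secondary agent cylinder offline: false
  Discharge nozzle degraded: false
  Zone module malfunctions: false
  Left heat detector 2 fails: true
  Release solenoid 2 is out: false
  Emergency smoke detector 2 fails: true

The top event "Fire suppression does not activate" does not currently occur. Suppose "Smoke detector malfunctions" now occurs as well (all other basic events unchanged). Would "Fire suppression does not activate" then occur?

Yes

Counterfactual: set "Smoke detector malfunctions" to occurred.
Agent supply fails [AND]: South heat detector fails=occurs, Release solenoid is out=not → not all inputs occur → does not occur.
Zone A unavailable [OR]: Agent supply fails=not, Smoke detector malfunctions=occurs → at least one input occurs → occurs.
Manual path fails [AND]: Zone A unavailable=occurs, Manual pull faulted=occurs → all inputs occur → occurs.
Detection loop lost [AND]: Discharge nozzle degraded=not, Left heat detector 2 fails=occurs, Release solenoid 2 is out=not, Emergency smoke detector 2 fails=occurs → not all inputs occur → does not occur.
Zone B inoperative [OR]: Inboard pressure switch degraded=not, Zone module malfunctions=not, Secondary control panel fails=not, Detection loop lost=not → no input occurs → does not occur.
Release chain unavailable [OR]: Left abort switch trips=not, Zone B inoperative=not, Reserve manual pull 2 stuck=occurs → at least one input occurs → occurs.
Agent supply 2 unavailable [AND]: Secondary agent cylinder offline=not, Release chain unavailable=occurs, Agent cylinder 2 stuck=not → not all inputs occur → does not occur.
Fire suppression does not activate [OR]: Manual path fails=occurs, Agent supply 2 unavailable=not → at least one input occurs → occurs.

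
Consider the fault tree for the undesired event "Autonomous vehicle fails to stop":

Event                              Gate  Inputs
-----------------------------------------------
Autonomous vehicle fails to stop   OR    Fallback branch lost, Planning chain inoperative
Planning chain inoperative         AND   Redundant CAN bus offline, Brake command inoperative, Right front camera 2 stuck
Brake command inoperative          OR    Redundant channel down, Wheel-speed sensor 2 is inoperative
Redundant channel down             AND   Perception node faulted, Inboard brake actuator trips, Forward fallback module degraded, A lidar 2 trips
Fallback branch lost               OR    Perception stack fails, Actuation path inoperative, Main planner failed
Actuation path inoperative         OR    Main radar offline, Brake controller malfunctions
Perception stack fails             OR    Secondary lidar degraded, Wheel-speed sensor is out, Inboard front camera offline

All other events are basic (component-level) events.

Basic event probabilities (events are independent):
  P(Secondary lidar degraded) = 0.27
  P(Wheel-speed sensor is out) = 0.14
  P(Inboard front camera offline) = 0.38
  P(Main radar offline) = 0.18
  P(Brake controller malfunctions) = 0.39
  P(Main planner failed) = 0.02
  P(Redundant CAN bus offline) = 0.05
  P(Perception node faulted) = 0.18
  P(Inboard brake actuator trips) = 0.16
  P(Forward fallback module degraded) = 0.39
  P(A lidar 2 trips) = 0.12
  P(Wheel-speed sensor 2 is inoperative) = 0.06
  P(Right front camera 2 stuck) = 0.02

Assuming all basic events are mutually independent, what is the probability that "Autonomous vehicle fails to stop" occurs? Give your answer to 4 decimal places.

P(Perception stack fails) [OR] = 1 − (1−0.27) × (1−0.14) × (1−0.38) = 0.610764
P(Actuation path inoperative) [OR] = 1 − (1−0.18) × (1−0.39) = 0.499800
P(Fallback branch lost) [OR] = 1 − (1−0.610764) × (1−0.499800) × (1−0.02) = 0.809198
P(Redundant channel down) [AND] = 0.18 × 0.16 × 0.39 × 0.12 = 0.001348
P(Brake command inoperative) [OR] = 1 − (1−0.001348) × (1−0.06) = 0.061267
P(Planning chain inoperative) [AND] = 0.05 × 0.061267 × 0.02 = 0.000061
P(Autonomous vehicle fails to stop) [OR] = 1 − (1−0.809198) × (1−0.000061) = 0.809210
Rounded to 4 decimal places: P(Autonomous vehicle fails to stop) ≈ 0.8092.

0.8092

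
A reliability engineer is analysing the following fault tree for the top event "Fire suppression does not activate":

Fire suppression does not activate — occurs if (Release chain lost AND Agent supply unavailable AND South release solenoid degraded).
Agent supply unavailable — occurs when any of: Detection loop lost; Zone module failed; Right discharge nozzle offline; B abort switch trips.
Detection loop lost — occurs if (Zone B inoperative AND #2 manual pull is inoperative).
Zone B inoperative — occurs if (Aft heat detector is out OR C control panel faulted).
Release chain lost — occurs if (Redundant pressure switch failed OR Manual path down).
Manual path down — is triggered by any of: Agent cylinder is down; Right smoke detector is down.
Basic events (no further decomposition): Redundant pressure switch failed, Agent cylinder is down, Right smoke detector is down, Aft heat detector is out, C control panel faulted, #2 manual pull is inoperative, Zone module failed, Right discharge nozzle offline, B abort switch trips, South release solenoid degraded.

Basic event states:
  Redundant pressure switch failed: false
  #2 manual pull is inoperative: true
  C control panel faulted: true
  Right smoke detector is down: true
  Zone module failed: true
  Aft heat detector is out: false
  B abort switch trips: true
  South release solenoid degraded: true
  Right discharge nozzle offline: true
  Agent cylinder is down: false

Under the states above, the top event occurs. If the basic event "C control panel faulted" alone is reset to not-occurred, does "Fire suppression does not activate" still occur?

Yes

Counterfactual: set "C control panel faulted" to not occurred.
Manual path down [OR]: Agent cylinder is down=not, Right smoke detector is down=occurs → at least one input occurs → occurs.
Release chain lost [OR]: Redundant pressure switch failed=not, Manual path down=occurs → at least one input occurs → occurs.
Zone B inoperative [OR]: Aft heat detector is out=not, C control panel faulted=not → no input occurs → does not occur.
Detection loop lost [AND]: Zone B inoperative=not, #2 manual pull is inoperative=occurs → not all inputs occur → does not occur.
Agent supply unavailable [OR]: Detection loop lost=not, Zone module failed=occurs, Right discharge nozzle offline=occurs, B abort switch trips=occurs → at least one input occurs → occurs.
Fire suppression does not activate [AND]: Release chain lost=occurs, Agent supply unavailable=occurs, South release solenoid degraded=occurs → all inputs occur → occurs.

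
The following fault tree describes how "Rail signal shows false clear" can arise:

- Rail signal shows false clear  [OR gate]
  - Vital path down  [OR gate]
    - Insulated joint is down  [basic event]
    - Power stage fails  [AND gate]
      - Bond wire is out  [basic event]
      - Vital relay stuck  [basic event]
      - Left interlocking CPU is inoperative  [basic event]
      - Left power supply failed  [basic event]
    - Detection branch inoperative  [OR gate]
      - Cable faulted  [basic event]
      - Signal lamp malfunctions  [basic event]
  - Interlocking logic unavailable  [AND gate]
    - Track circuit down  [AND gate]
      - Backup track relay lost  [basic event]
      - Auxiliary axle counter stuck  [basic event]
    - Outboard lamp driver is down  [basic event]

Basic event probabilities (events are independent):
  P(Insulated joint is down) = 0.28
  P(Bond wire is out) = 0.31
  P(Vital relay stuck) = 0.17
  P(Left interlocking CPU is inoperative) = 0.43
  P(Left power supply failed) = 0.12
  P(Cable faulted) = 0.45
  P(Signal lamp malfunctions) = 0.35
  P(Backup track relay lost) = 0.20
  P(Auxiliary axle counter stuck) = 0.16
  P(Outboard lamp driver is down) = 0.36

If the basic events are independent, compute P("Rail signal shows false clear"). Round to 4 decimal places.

0.7463

P(Power stage fails) [AND] = 0.31 × 0.17 × 0.43 × 0.12 = 0.002719
P(Detection branch inoperative) [OR] = 1 − (1−0.45) × (1−0.35) = 0.642500
P(Vital path down) [OR] = 1 − (1−0.28) × (1−0.002719) × (1−0.642500) = 0.743300
P(Track circuit down) [AND] = 0.20 × 0.16 = 0.032000
P(Interlocking logic unavailable) [AND] = 0.032000 × 0.36 = 0.011520
P(Rail signal shows false clear) [OR] = 1 − (1−0.743300) × (1−0.011520) = 0.746257
Rounded to 4 decimal places: P(Rail signal shows false clear) ≈ 0.7463.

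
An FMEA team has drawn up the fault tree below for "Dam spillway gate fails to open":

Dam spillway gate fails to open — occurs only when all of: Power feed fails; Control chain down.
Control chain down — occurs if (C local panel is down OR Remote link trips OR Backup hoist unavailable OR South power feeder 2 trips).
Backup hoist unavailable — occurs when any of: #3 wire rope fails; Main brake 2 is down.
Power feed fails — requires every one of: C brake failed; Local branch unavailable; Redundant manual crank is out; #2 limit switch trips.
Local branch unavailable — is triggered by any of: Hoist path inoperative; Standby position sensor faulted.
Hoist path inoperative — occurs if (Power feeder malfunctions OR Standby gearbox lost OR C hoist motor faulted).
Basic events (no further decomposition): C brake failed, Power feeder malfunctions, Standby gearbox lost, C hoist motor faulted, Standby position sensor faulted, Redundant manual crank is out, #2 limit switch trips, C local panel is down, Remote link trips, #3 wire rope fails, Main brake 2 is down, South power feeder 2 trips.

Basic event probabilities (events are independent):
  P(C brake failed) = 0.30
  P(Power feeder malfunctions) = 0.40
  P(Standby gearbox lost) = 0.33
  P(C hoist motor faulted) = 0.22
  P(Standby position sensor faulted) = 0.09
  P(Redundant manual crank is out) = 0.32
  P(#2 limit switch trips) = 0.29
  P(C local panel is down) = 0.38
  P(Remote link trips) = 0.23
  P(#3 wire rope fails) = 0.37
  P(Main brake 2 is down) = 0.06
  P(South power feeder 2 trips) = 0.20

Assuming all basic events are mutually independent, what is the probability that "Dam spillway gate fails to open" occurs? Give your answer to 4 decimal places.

0.0154

P(Hoist path inoperative) [OR] = 1 − (1−0.40) × (1−0.33) × (1−0.22) = 0.686440
P(Local branch unavailable) [OR] = 1 − (1−0.686440) × (1−0.09) = 0.714660
P(Power feed fails) [AND] = 0.30 × 0.714660 × 0.32 × 0.29 = 0.019896
P(Backup hoist unavailable) [OR] = 1 − (1−0.37) × (1−0.06) = 0.407800
P(Control chain down) [OR] = 1 − (1−0.38) × (1−0.23) × (1−0.407800) × (1−0.20) = 0.773827
P(Dam spillway gate fails to open) [AND] = 0.019896 × 0.773827 = 0.015396
Rounded to 4 decimal places: P(Dam spillway gate fails to open) ≈ 0.0154.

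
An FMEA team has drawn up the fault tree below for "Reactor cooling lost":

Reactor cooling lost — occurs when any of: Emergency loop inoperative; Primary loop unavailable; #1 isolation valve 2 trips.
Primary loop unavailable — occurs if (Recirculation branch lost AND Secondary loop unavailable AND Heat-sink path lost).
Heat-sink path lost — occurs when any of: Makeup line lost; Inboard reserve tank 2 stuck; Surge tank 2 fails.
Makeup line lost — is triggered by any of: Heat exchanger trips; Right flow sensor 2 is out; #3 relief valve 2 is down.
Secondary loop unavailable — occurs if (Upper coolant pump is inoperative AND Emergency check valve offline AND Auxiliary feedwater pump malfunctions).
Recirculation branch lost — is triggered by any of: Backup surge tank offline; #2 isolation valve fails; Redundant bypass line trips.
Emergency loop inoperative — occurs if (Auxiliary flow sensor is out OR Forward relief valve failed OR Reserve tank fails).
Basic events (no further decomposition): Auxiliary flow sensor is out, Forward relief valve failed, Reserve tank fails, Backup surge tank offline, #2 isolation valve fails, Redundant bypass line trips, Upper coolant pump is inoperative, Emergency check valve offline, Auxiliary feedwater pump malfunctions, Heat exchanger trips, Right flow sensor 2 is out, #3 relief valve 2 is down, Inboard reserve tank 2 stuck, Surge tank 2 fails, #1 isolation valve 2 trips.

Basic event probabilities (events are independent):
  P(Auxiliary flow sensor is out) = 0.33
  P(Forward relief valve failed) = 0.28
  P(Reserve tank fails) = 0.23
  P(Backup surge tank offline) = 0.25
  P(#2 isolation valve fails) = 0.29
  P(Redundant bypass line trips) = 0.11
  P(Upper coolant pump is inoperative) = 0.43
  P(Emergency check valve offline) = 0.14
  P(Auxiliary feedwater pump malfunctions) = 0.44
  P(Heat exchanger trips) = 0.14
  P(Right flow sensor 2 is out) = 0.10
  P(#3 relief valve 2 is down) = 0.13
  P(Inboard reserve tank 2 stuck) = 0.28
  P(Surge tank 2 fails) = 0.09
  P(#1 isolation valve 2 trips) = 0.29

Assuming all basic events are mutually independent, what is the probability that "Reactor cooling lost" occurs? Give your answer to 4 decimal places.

P(Emergency loop inoperative) [OR] = 1 − (1−0.33) × (1−0.28) × (1−0.23) = 0.628552
P(Recirculation branch lost) [OR] = 1 − (1−0.25) × (1−0.29) × (1−0.11) = 0.526075
P(Secondary loop unavailable) [AND] = 0.43 × 0.14 × 0.44 = 0.026488
P(Makeup line lost) [OR] = 1 − (1−0.14) × (1−0.10) × (1−0.13) = 0.326620
P(Heat-sink path lost) [OR] = 1 − (1−0.326620) × (1−0.28) × (1−0.09) = 0.558801
P(Primary loop unavailable) [AND] = 0.526075 × 0.026488 × 0.558801 = 0.007787
P(Reactor cooling lost) [OR] = 1 − (1−0.628552) × (1−0.007787) × (1−0.29) = 0.738326
Rounded to 4 decimal places: P(Reactor cooling lost) ≈ 0.7383.

0.7383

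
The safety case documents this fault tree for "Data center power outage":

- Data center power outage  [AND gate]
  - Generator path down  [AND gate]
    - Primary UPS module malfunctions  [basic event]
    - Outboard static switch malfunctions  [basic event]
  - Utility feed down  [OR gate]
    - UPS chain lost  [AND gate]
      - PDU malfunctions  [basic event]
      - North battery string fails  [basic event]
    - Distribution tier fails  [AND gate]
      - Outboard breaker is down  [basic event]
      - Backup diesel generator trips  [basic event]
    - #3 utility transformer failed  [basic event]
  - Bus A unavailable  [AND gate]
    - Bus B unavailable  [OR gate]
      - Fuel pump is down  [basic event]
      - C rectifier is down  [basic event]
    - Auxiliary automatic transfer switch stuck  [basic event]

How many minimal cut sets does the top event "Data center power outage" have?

Generator path down [AND]: one cut set from each child combined → 1 × 1 = 1 cut set(s).
UPS chain lost [AND]: one cut set from each child combined → 1 × 1 = 1 cut set(s).
Distribution tier fails [AND]: one cut set from each child combined → 1 × 1 = 1 cut set(s).
Utility feed down [OR]: union of children's cut sets → 3 cut set(s).
Bus B unavailable [OR]: union of children's cut sets → 2 cut set(s).
Bus A unavailable [AND]: one cut set from each child combined → 2 × 1 = 2 cut set(s).
Data center power outage [AND]: one cut set from each child combined → 1 × 3 × 2 = 6 cut set(s).
Minimal cut sets: {Auxiliary automatic transfer switch stuck, Fuel pump is down, North battery string fails, Outboard static switch malfunctions, PDU malfunctions, Primary UPS module malfunctions}; {Auxiliary automatic transfer switch stuck, C rectifier is down, North battery string fails, Outboard static switch malfunctions, PDU malfunctions, Primary UPS module malfunctions}; {Auxiliary automatic transfer switch stuck, Backup diesel generator trips, Fuel pump is down, Outboard breaker is down, Outboard static switch malfunctions, Primary UPS module malfunctions}; {Auxiliary automatic transfer switch stuck, Backup diesel generator trips, C rectifier is down, Outboard breaker is down, Outboard static switch malfunctions, Primary UPS module malfunctions}; {#3 utility transformer failed, Auxiliary automatic transfer switch stuck, Fuel pump is down, Outboard static switch malfunctions, Primary UPS module malfunctions}; {#3 utility transformer failed, Auxiliary automatic transfer switch stuck, C rectifier is down, Outboard static switch malfunctions, Primary UPS module malfunctions}.

6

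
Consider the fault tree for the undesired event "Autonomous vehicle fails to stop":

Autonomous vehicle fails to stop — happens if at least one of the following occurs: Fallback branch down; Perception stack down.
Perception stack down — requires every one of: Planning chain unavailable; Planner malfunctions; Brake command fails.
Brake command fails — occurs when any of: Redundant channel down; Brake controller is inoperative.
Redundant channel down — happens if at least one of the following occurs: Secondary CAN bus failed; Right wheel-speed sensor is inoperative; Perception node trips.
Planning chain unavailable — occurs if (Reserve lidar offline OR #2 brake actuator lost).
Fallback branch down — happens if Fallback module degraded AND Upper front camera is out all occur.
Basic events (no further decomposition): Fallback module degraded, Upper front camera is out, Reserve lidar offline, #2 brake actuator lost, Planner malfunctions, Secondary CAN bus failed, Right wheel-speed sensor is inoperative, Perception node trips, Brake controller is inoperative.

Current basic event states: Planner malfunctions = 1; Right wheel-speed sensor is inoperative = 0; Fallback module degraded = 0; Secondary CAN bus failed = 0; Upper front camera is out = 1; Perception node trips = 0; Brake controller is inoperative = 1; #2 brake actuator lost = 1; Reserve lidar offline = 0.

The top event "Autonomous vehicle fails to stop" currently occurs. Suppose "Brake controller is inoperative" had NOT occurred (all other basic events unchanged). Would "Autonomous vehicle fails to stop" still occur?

No

Counterfactual: set "Brake controller is inoperative" to not occurred.
Fallback branch down [AND]: Fallback module degraded=not, Upper front camera is out=occurs → not all inputs occur → does not occur.
Planning chain unavailable [OR]: Reserve lidar offline=not, #2 brake actuator lost=occurs → at least one input occurs → occurs.
Redundant channel down [OR]: Secondary CAN bus failed=not, Right wheel-speed sensor is inoperative=not, Perception node trips=not → no input occurs → does not occur.
Brake command fails [OR]: Redundant channel down=not, Brake controller is inoperative=not → no input occurs → does not occur.
Perception stack down [AND]: Planning chain unavailable=occurs, Planner malfunctions=occurs, Brake command fails=not → not all inputs occur → does not occur.
Autonomous vehicle fails to stop [OR]: Fallback branch down=not, Perception stack down=not → no input occurs → does not occur.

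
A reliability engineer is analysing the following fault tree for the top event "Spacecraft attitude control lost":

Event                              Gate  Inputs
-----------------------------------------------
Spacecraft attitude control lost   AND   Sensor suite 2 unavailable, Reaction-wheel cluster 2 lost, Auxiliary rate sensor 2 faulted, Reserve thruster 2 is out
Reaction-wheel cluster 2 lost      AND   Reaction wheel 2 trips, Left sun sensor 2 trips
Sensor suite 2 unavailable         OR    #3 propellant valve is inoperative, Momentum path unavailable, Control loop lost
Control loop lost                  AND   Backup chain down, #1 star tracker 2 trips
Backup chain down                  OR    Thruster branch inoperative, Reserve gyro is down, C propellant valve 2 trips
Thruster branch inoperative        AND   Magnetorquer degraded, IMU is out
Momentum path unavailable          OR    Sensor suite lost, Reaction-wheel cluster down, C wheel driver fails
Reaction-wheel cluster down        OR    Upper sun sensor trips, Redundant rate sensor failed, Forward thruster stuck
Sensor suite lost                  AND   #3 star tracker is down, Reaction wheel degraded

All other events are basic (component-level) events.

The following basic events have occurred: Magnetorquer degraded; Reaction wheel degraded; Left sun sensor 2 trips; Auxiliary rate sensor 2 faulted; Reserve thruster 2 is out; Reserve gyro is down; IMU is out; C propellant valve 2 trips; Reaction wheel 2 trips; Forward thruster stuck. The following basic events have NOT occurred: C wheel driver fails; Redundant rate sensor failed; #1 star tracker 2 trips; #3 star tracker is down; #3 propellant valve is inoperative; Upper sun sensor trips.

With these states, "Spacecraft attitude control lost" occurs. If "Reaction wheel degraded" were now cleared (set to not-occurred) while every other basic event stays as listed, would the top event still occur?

Counterfactual: set "Reaction wheel degraded" to not occurred.
Sensor suite lost [AND]: #3 star tracker is down=not, Reaction wheel degraded=not → not all inputs occur → does not occur.
Reaction-wheel cluster down [OR]: Upper sun sensor trips=not, Redundant rate sensor failed=not, Forward thruster stuck=occurs → at least one input occurs → occurs.
Momentum path unavailable [OR]: Sensor suite lost=not, Reaction-wheel cluster down=occurs, C wheel driver fails=not → at least one input occurs → occurs.
Thruster branch inoperative [AND]: Magnetorquer degraded=occurs, IMU is out=occurs → all inputs occur → occurs.
Backup chain down [OR]: Thruster branch inoperative=occurs, Reserve gyro is down=occurs, C propellant valve 2 trips=occurs → at least one input occurs → occurs.
Control loop lost [AND]: Backup chain down=occurs, #1 star tracker 2 trips=not → not all inputs occur → does not occur.
Sensor suite 2 unavailable [OR]: #3 propellant valve is inoperative=not, Momentum path unavailable=occurs, Control loop lost=not → at least one input occurs → occurs.
Reaction-wheel cluster 2 lost [AND]: Reaction wheel 2 trips=occurs, Left sun sensor 2 trips=occurs → all inputs occur → occurs.
Spacecraft attitude control lost [AND]: Sensor suite 2 unavailable=occurs, Reaction-wheel cluster 2 lost=occurs, Auxiliary rate sensor 2 faulted=occurs, Reserve thruster 2 is out=occurs → all inputs occur → occurs.

Yes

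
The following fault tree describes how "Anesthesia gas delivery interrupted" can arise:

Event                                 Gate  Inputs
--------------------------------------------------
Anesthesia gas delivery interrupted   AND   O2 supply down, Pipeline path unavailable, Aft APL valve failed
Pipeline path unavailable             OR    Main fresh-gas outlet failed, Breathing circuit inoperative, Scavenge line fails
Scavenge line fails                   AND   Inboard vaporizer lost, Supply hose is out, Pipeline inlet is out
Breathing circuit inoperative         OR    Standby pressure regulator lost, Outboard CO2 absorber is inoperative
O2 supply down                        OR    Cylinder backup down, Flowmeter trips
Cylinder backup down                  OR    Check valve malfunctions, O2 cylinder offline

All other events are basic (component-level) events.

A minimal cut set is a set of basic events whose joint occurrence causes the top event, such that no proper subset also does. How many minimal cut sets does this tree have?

12

Cylinder backup down [OR]: union of children's cut sets → 2 cut set(s).
O2 supply down [OR]: union of children's cut sets → 3 cut set(s).
Breathing circuit inoperative [OR]: union of children's cut sets → 2 cut set(s).
Scavenge line fails [AND]: one cut set from each child combined → 1 × 1 × 1 = 1 cut set(s).
Pipeline path unavailable [OR]: union of children's cut sets → 4 cut set(s).
Anesthesia gas delivery interrupted [AND]: one cut set from each child combined → 3 × 4 × 1 = 12 cut set(s).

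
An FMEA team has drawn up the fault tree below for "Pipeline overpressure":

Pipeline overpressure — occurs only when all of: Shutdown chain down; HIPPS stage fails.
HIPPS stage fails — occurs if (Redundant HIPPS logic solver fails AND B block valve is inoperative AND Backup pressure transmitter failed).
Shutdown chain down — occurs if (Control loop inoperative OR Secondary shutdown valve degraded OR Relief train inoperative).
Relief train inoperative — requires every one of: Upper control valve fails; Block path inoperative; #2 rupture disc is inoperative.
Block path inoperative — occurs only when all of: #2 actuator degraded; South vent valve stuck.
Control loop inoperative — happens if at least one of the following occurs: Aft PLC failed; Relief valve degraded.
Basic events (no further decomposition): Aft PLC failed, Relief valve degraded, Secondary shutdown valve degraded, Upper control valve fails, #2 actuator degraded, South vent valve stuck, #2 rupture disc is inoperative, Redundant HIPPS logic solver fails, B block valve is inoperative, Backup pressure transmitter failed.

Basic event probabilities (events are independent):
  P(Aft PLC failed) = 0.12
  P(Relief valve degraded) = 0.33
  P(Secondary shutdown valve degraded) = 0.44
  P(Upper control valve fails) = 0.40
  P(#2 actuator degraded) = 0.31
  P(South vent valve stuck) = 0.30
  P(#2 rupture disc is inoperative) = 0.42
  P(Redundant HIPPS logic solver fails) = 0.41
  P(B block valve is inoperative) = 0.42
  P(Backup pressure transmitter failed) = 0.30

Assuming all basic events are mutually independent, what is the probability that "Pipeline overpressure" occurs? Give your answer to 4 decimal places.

0.0349

P(Control loop inoperative) [OR] = 1 − (1−0.12) × (1−0.33) = 0.410400
P(Block path inoperative) [AND] = 0.31 × 0.30 = 0.093000
P(Relief train inoperative) [AND] = 0.40 × 0.093000 × 0.42 = 0.015624
P(Shutdown chain down) [OR] = 1 − (1−0.410400) × (1−0.44) × (1−0.015624) = 0.674983
P(HIPPS stage fails) [AND] = 0.41 × 0.42 × 0.30 = 0.051660
P(Pipeline overpressure) [AND] = 0.674983 × 0.051660 = 0.034870
Rounded to 4 decimal places: P(Pipeline overpressure) ≈ 0.0349.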